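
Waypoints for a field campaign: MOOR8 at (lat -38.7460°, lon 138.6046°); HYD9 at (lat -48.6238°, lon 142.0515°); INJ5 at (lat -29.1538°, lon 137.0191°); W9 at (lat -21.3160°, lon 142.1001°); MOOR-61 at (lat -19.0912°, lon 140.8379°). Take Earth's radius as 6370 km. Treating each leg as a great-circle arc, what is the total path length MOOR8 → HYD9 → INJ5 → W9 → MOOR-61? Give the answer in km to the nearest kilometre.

4629 km

MOOR8→HYD9: c = 0.177754 rad, d = 1132.30 km
HYD9→INJ5: c = 0.346430 rad, d = 2206.76 km
INJ5→W9: c = 0.158525 rad, d = 1009.81 km
W9→MOOR-61: c = 0.043990 rad, d = 280.22 km
Total = 1132.30 + 2206.76 + 1009.81 + 280.22 = 4629.08 km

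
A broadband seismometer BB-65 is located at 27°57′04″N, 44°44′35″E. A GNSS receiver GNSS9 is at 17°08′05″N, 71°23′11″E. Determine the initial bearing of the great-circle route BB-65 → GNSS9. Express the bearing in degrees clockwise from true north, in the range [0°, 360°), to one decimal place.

108.1°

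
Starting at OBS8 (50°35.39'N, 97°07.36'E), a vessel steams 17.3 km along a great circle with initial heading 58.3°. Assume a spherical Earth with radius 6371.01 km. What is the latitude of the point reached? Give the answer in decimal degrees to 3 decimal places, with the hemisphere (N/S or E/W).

50.671°N

OBS8: φ = +50.58983°, λ = +97.12267°
δ = d/R = 17.3/6371.01 = 0.002715 rad
φ₂ = arcsin(sin φ₁ cos δ + cos φ₁ sin δ cos θ)
   = arcsin(0.77262·1.00000 + 0.63487·0.00272·0.52547) = 50.67140°
λ₂ = λ₁ + atan2(sin θ sin δ cos φ₁, cos δ − sin φ₁ sin φ₂) = 97.33153°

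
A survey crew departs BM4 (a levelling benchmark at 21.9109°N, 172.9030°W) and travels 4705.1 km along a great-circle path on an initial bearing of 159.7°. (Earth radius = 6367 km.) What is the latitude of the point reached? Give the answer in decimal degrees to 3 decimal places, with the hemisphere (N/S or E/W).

δ = d/R = 4705.1/6367 = 0.738982 rad
φ₂ = arcsin(sin φ₁ cos δ + cos φ₁ sin δ cos θ)
   = arcsin(0.37316·0.73915 + 0.92777·0.67354·-0.93789) = -18.07400°
λ₂ = λ₁ + atan2(sin θ sin δ cos φ₁, cos δ − sin φ₁ sin φ₂) = -158.67374°

18.074°S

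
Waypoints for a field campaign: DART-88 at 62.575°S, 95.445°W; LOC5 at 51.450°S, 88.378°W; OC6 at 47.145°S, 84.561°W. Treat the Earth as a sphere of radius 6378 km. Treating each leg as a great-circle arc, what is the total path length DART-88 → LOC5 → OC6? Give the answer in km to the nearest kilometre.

1862 km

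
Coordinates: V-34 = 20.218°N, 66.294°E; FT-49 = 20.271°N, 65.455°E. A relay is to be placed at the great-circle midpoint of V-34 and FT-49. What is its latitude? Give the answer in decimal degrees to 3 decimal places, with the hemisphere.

Bx = cos φ₂ cos Δλ = 0.937964,  By = cos φ₂ sin Δλ = -0.013736
φₘ = atan2(sin φ₁ + sin φ₂, √((cos φ₁ + Bx)² + By²)) = 20.24500°
λₘ = λ₁ + atan2(By, cos φ₁ + Bx) = 65.87457°

20.245°N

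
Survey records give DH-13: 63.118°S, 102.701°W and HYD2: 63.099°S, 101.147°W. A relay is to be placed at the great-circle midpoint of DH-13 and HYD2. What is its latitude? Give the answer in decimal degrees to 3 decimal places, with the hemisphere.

63.111°S

Bx = cos φ₂ cos Δλ = 0.452284,  By = cos φ₂ sin Δλ = 0.012270
φₘ = atan2(sin φ₁ + sin φ₂, √((cos φ₁ + Bx)² + By²)) = -63.11063°
λₘ = λ₁ + atan2(By, cos φ₁ + Bx) = -101.92375°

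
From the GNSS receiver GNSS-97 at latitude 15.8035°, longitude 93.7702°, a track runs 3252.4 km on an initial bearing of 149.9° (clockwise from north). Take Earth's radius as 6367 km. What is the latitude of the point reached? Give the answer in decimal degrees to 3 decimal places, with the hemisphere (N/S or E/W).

9.753°S

δ = d/R = 3252.4/6367 = 0.510821 rad
φ₂ = arcsin(sin φ₁ cos δ + cos φ₁ sin δ cos θ)
   = arcsin(0.27234·0.87234 + 0.96220·0.48889·-0.86515) = -9.75332°
λ₂ = λ₁ + atan2(sin θ sin δ cos φ₁, cos δ − sin φ₁ sin φ₂) = 108.17561°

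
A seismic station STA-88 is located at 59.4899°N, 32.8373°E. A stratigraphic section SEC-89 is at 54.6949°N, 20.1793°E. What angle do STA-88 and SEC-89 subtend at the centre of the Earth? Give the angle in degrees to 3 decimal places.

8.362°

Δφ = -4.7950°,  Δλ = -12.6580°
a = sin²(Δφ/2) + cos φ₁ cos φ₂ sin²(Δλ/2) = 0.005316
c = 2·arcsin(√a) = 0.145945 rad = 8.3620°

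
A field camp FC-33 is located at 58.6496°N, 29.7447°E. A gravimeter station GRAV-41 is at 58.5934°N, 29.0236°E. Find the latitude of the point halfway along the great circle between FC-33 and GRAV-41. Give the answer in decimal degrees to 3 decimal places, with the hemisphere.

58.622°N

Bx = cos φ₂ cos Δλ = 0.521067,  By = cos φ₂ sin Δλ = -0.006558
φₘ = atan2(sin φ₁ + sin φ₂, √((cos φ₁ + Bx)² + By²)) = 58.62200°
λₘ = λ₁ + atan2(By, cos φ₁ + Bx) = 29.38386°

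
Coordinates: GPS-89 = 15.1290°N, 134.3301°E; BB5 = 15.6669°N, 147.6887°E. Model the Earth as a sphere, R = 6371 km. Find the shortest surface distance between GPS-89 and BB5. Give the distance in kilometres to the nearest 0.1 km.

Δφ = 0.5379°,  Δλ = 13.3586°
a = sin²(Δφ/2) + cos φ₁ cos φ₂ sin²(Δλ/2) = 0.012596
c = 2·arcsin(√a) = 0.224941 rad = 12.8882°
d = R·c = 6371 × 0.224941 = 1433.1 km

1433.1 km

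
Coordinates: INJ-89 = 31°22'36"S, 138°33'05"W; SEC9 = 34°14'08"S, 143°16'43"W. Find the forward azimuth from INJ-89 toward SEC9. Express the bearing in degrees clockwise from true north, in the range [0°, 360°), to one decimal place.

INJ-89: φ = -31.37667°, λ = -138.55139°
SEC9: φ = -34.23556°, λ = -143.27861°
Δλ = -4.7272°
y = sin Δλ · cos φ₂ = -0.068133
x = cos φ₁ sin φ₂ − sin φ₁ cos φ₂ cos Δλ = -0.051341
θ = atan2(y, x) = -126.9994° → 233.0006° (mod 360°)

233.0°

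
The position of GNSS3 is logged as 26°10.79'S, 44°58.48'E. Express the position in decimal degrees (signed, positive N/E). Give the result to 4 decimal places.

-26.1798°, +44.9747°

lat: 26.1798° S → -26.1798°
lon: 44.9747° E → +44.9747°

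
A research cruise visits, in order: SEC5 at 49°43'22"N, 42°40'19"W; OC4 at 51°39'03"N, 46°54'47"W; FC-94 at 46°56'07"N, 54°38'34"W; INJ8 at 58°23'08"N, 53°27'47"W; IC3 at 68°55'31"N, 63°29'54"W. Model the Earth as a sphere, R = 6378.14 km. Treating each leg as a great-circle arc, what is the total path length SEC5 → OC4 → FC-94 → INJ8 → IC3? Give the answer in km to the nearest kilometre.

3683 km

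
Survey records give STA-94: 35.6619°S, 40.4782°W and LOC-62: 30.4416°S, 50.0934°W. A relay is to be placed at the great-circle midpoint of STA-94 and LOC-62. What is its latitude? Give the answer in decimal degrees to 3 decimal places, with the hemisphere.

33.144°S

Bx = cos φ₂ cos Δλ = 0.850034,  By = cos φ₂ sin Δλ = -0.144005
φₘ = atan2(sin φ₁ + sin φ₂, √((cos φ₁ + Bx)² + By²)) = -33.14405°
λₘ = λ₁ + atan2(By, cos φ₁ + Bx) = -45.42874°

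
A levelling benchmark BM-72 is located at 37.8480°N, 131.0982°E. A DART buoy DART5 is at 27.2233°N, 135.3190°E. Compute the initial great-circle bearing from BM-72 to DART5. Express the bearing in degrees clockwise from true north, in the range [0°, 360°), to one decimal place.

160.3°

Δλ = 4.2208°
y = sin Δλ · cos φ₂ = 0.065448
x = cos φ₁ sin φ₂ − sin φ₁ cos φ₂ cos Δλ = -0.182895
θ = atan2(y, x) = 160.3107° → 160.3107° (mod 360°)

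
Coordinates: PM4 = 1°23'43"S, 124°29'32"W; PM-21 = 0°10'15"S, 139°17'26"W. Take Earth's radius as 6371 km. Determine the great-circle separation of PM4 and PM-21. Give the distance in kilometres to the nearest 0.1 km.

1650.9 km

PM4: φ = -1.39528°, λ = -124.49222°
PM-21: φ = -0.17083°, λ = -139.29056°
Δφ = 1.2244°,  Δλ = -14.7983°
a = sin²(Δφ/2) + cos φ₁ cos φ₂ sin²(Δλ/2) = 0.016694
c = 2·arcsin(√a) = 0.259133 rad = 14.8472°
d = R·c = 6371 × 0.259133 = 1650.9 km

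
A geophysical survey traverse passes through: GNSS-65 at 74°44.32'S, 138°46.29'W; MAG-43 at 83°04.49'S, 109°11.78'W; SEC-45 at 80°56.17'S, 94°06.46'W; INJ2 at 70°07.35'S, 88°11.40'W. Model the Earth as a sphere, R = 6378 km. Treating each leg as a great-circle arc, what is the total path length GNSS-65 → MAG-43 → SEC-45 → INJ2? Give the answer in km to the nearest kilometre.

2640 km

GNSS-65: φ = -74.73867°, λ = -138.77150°
MAG-43: φ = -83.07483°, λ = -109.19633°
SEC-45: φ = -80.93617°, λ = -94.10767°
INJ2: φ = -70.12250°, λ = -88.19000°
GNSS-65→MAG-43: c = 0.171679 rad, d = 1094.97 km
MAG-43→SEC-45: c = 0.051995 rad, d = 331.62 km
SEC-45→INJ2: c = 0.190249 rad, d = 1213.41 km
Total = 1094.97 + 331.62 + 1213.41 = 2640.00 km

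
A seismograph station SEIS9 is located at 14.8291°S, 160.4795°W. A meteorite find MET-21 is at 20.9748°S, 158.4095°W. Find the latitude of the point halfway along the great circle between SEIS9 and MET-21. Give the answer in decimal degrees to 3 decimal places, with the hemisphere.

17.905°S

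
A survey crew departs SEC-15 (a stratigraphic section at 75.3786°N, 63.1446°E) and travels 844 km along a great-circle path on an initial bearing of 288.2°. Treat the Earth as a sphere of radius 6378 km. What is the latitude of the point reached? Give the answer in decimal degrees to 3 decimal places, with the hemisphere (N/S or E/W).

δ = d/R = 844/6378 = 0.132330 rad
φ₂ = arcsin(sin φ₁ cos δ + cos φ₁ sin δ cos θ)
   = arcsin(0.96761·0.99126 + 0.25243·0.13194·0.31233) = 75.82636°
λ₂ = λ₁ + atan2(sin θ sin δ cos φ₁, cos δ − sin φ₁ sin φ₂) = 32.35450°

75.826°N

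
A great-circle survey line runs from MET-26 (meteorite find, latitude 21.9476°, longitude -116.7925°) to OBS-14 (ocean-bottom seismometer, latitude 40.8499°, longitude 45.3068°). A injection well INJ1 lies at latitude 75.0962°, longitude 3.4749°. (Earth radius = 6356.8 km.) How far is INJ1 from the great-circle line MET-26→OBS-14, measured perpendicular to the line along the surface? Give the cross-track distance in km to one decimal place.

δ₁₃ = central angle MET-26→INJ1 = 1.327458 rad  (haversine)
θ₁₃ = bearing MET-26→INJ1 = 13.231°,  θ₁₂ = bearing MET-26→OBS-14 = 14.869°
dₓₜ = R·arcsin(sin δ₁₃ · sin(θ₁₃ − θ₁₂)) = 6356.8·arcsin(0.97054·sin(-1.638°)) = -176.365 km
|dₓₜ| = 176.365 km

176.4 km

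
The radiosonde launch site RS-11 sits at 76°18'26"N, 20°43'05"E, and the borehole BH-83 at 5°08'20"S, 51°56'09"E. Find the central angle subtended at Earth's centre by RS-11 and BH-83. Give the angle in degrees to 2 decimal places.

RS-11: φ = +76.30722°, λ = +20.71806°
BH-83: φ = -5.13889°, λ = +51.93583°
Δφ = -81.4461°,  Δλ = 31.2178°
a = sin²(Δφ/2) + cos φ₁ cos φ₂ sin²(Δλ/2) = 0.442699
c = 2·arcsin(√a) = 1.455942 rad = 83.4193°

83.42°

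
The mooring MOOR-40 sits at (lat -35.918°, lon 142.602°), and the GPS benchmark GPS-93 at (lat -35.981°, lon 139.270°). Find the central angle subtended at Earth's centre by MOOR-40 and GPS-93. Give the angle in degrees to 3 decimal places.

2.698°

Δφ = -0.0630°,  Δλ = -3.3320°
a = sin²(Δφ/2) + cos φ₁ cos φ₂ sin²(Δλ/2) = 0.000554
c = 2·arcsin(√a) = 0.047089 rad = 2.6980°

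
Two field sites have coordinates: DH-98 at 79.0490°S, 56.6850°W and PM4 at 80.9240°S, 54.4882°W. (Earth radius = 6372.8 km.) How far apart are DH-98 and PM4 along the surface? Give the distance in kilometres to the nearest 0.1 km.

212.8 km

Δφ = -1.8750°,  Δλ = 2.1968°
a = sin²(Δφ/2) + cos φ₁ cos φ₂ sin²(Δλ/2) = 0.000279
c = 2·arcsin(√a) = 0.033391 rad = 1.9132°
d = R·c = 6372.8 × 0.033391 = 212.8 km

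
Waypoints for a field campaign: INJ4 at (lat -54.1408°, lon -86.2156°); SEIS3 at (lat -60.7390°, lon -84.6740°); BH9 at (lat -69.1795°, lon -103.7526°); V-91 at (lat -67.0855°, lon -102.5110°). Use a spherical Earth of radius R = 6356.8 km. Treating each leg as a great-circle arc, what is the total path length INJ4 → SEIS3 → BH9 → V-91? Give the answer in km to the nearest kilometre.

INJ4→SEIS3: c = 0.116059 rad, d = 737.76 km
SEIS3→BH9: c = 0.202207 rad, d = 1285.39 km
BH9→V-91: c = 0.037426 rad, d = 237.91 km
Total = 737.76 + 1285.39 + 237.91 = 2261.06 km

2261 km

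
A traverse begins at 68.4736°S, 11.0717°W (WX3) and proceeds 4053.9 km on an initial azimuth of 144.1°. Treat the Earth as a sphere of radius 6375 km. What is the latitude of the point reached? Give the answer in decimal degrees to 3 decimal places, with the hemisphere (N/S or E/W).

δ = d/R = 4053.9/6375 = 0.635906 rad
φ₂ = arcsin(sin φ₁ cos δ + cos φ₁ sin δ cos θ)
   = arcsin(-0.93025·0.80453 + 0.36693·0.59391·-0.81004) = -67.65970°
λ₂ = λ₁ + atan2(sin θ sin δ cos φ₁, cos δ − sin φ₁ sin φ₂) = 102.55288°

67.660°S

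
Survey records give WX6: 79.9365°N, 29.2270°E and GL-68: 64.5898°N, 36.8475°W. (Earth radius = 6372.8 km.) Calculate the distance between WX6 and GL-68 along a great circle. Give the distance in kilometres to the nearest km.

2570 km

Δφ = -15.3467°,  Δλ = -66.0745°
a = sin²(Δφ/2) + cos φ₁ cos φ₂ sin²(Δλ/2) = 0.040115
c = 2·arcsin(√a) = 0.403302 rad = 23.1075°
d = R·c = 6372.8 × 0.403302 = 2570.2 km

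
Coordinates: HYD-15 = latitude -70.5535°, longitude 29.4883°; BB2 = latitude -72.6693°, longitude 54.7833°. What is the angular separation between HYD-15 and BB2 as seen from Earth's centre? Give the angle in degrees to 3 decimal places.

8.187°

Δφ = -2.1158°,  Δλ = 25.2950°
a = sin²(Δφ/2) + cos φ₁ cos φ₂ sin²(Δλ/2) = 0.005095
c = 2·arcsin(√a) = 0.142884 rad = 8.1867°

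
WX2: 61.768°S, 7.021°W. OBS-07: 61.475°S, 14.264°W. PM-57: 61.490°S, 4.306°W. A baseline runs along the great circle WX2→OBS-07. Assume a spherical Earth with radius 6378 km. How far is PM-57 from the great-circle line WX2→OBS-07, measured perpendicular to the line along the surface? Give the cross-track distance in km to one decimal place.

δ₁₃ = central angle WX2→PM-57 = 0.023032 rad  (haversine)
θ₁₃ = bearing WX2→PM-57 = 79.036°,  θ₁₂ = bearing WX2→OBS-07 = 271.671°
dₓₜ = R·arcsin(sin δ₁₃ · sin(θ₁₃ − θ₁₂)) = 6378·arcsin(0.02303·sin(-192.635°)) = 32.129 km
|dₓₜ| = 32.129 km

32.1 km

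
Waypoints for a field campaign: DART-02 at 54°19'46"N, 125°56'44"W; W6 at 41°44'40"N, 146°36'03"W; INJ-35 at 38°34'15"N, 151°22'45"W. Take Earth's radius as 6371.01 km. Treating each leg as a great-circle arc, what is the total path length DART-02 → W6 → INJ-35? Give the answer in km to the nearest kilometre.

DART-02: φ = +54.32944°, λ = -125.94556°
W6: φ = +41.74444°, λ = -146.60083°
INJ-35: φ = +38.57083°, λ = -151.37917°
DART-02→W6: c = 0.323883 rad, d = 2063.46 km
W6→INJ-35: c = 0.084418 rad, d = 537.83 km
Total = 2063.46 + 537.83 = 2601.29 km

2601 km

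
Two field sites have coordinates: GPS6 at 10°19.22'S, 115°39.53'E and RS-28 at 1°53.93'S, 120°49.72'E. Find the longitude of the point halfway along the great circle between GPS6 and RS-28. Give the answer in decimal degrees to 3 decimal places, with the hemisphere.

118.264°E

GPS6: φ = -10.32033°, λ = +115.65883°
RS-28: φ = -1.89883°, λ = +120.82867°
Bx = cos φ₂ cos Δλ = 0.995385,  By = cos φ₂ sin Δλ = 0.090059
φₘ = atan2(sin φ₁ + sin φ₂, √((cos φ₁ + Bx)² + By²)) = -6.11576°
λₘ = λ₁ + atan2(By, cos φ₁ + Bx) = 118.26413°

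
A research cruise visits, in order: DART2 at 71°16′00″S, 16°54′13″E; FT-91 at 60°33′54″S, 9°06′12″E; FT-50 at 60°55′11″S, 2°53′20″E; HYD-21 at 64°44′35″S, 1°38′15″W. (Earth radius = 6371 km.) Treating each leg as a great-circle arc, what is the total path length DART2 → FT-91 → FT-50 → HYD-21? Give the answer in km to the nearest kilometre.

DART2: φ = -71.26667°, λ = +16.90361°
FT-91: φ = -60.56500°, λ = +9.10333°
FT-50: φ = -60.91972°, λ = +2.88889°
HYD-21: φ = -64.74306°, λ = -1.63750°
DART2→FT-91: c = 0.194487 rad, d = 1239.07 km
FT-91→FT-50: c = 0.053349 rad, d = 339.89 km
FT-50→HYD-21: c = 0.075813 rad, d = 483.00 km
Total = 1239.07 + 339.89 + 483.00 = 2061.97 km

2062 km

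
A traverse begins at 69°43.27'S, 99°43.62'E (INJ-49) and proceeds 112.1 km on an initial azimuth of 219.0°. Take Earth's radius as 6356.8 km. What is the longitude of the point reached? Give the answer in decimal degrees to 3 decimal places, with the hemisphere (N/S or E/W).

97.822°E

INJ-49: φ = -69.72117°, λ = +99.72700°
δ = d/R = 112.1/6356.8 = 0.017635 rad
φ₂ = arcsin(sin φ₁ cos δ + cos φ₁ sin δ cos θ)
   = arcsin(-0.93802·0.99984 + 0.34659·0.01763·-0.77715) = -70.49646°
λ₂ = λ₁ + atan2(sin θ sin δ cos φ₁, cos δ − sin φ₁ sin φ₂) = 97.82221°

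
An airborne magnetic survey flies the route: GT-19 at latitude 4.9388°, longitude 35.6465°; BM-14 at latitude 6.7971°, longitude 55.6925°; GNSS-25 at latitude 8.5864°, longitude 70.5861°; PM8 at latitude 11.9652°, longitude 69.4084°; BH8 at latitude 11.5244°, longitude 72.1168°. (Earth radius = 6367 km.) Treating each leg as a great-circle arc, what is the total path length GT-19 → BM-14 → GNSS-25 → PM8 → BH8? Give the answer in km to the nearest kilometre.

4573 km

GT-19→BM-14: c = 0.349509 rad, d = 2225.32 km
BM-14→GNSS-25: c = 0.259466 rad, d = 1652.02 km
GNSS-25→PM8: c = 0.062342 rad, d = 396.93 km
PM8→BH8: c = 0.046916 rad, d = 298.71 km
Total = 2225.32 + 1652.02 + 396.93 + 298.71 = 4572.98 km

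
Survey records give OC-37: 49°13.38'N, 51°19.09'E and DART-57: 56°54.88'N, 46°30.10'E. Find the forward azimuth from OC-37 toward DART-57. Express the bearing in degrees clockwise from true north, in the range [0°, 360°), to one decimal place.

OC-37: φ = +49.22300°, λ = +51.31817°
DART-57: φ = +56.91467°, λ = +46.50167°
Δλ = -4.8165°
y = sin Δλ · cos φ₂ = -0.045835
x = cos φ₁ sin φ₂ − sin φ₁ cos φ₂ cos Δλ = 0.135302
θ = atan2(y, x) = -18.7145° → 341.2855° (mod 360°)

341.3°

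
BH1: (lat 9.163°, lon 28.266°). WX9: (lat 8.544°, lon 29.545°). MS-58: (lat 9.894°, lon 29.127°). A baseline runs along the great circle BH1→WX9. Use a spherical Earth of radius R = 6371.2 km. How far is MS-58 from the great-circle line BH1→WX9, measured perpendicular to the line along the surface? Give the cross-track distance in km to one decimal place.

114.5 km

δ₁₃ = central angle BH1→MS-58 = 0.019555 rad  (haversine)
θ₁₃ = bearing BH1→MS-58 = 49.205°,  θ₁₂ = bearing BH1→WX9 = 115.996°
dₓₜ = R·arcsin(sin δ₁₃ · sin(θ₁₃ − θ₁₂)) = 6371.2·arcsin(0.01955·sin(-66.792°)) = -114.507 km
|dₓₜ| = 114.507 km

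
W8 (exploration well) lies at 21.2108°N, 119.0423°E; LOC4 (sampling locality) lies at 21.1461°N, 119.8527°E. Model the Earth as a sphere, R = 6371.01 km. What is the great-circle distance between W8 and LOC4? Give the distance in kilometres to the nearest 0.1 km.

84.3 km

Δφ = -0.0647°,  Δλ = 0.8104°
a = sin²(Δφ/2) + cos φ₁ cos φ₂ sin²(Δλ/2) = 0.000044
c = 2·arcsin(√a) = 0.013237 rad = 0.7584°
d = R·c = 6371.01 × 0.013237 = 84.3 km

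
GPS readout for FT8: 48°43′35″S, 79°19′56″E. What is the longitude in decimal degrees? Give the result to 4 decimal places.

79.3322°E

79° + 19′/60 + 56″/3600 = 79 + 0.31667 + 0.01556 = 79.3322°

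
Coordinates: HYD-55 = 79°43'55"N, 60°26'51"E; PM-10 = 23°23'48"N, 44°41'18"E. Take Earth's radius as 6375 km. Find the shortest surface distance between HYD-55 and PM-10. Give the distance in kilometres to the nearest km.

HYD-55: φ = +79.73194°, λ = +60.44750°
PM-10: φ = +23.39667°, λ = +44.68833°
Δφ = -56.3353°,  Δλ = -15.7592°
a = sin²(Δφ/2) + cos φ₁ cos φ₂ sin²(Δλ/2) = 0.225909
c = 2·arcsin(√a) = 0.990606 rad = 56.7576°
d = R·c = 6375 × 0.990606 = 6315.1 km

6315 km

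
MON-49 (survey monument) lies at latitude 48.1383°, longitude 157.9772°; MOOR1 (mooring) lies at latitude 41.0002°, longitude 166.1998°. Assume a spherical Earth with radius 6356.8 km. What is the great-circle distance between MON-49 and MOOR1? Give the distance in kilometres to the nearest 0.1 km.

1023.3 km

Δφ = -7.1381°,  Δλ = 8.2226°
a = sin²(Δφ/2) + cos φ₁ cos φ₂ sin²(Δλ/2) = 0.006464
c = 2·arcsin(√a) = 0.160972 rad = 9.2230°
d = R·c = 6356.8 × 0.160972 = 1023.3 km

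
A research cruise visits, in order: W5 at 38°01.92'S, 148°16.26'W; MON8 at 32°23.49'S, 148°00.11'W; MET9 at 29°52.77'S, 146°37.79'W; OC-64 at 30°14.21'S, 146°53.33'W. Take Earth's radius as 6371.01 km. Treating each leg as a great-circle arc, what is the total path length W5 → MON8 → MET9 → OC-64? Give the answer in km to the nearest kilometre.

W5: φ = -38.03200°, λ = -148.27100°
MON8: φ = -32.39150°, λ = -148.00183°
MET9: φ = -29.87950°, λ = -146.62983°
OC-64: φ = -30.23683°, λ = -146.88883°
W5→MON8: c = 0.098520 rad, d = 627.67 km
MON8→MET9: c = 0.048396 rad, d = 308.33 km
MET9→OC-64: c = 0.007362 rad, d = 46.91 km
Total = 627.67 + 308.33 + 46.91 = 982.91 km

983 km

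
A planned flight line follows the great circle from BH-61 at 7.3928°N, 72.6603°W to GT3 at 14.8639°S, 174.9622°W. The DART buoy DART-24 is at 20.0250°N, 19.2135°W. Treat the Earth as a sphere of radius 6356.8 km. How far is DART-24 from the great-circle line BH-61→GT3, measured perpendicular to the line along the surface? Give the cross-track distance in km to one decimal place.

528.6 km

δ₁₃ = central angle BH-61→DART-24 = 0.928579 rad  (haversine)
θ₁₃ = bearing BH-61→DART-24 = 70.479°,  θ₁₂ = bearing BH-61→GT3 = 256.433°
dₓₜ = R·arcsin(sin δ₁₃ · sin(θ₁₃ − θ₁₂)) = 6356.8·arcsin(0.80077·sin(-185.954°)) = 528.620 km
|dₓₜ| = 528.620 km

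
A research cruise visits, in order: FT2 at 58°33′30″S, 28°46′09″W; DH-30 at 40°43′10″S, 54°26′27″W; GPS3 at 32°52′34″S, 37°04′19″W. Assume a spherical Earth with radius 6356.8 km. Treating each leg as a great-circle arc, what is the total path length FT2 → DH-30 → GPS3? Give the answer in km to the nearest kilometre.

FT2: φ = -58.55833°, λ = -28.76917°
DH-30: φ = -40.71944°, λ = -54.44083°
GPS3: φ = -32.87611°, λ = -37.07194°
FT2→DH-30: c = 0.420470 rad, d = 2672.84 km
DH-30→GPS3: c = 0.277947 rad, d = 1766.85 km
Total = 2672.84 + 1766.85 = 4439.70 km

4440 km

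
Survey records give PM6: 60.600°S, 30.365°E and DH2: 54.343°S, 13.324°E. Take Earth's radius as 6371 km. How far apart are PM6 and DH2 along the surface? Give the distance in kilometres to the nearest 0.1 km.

Δφ = 6.2570°,  Δλ = -17.0410°
a = sin²(Δφ/2) + cos φ₁ cos φ₂ sin²(Δλ/2) = 0.009260
c = 2·arcsin(√a) = 0.192761 rad = 11.0444°
d = R·c = 6371 × 0.192761 = 1228.1 km

1228.1 km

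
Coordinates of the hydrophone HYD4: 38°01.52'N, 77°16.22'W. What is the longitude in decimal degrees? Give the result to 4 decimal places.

77° + 16.22′/60 = 77 + 0.27033 = 77.2703°

77.2703°W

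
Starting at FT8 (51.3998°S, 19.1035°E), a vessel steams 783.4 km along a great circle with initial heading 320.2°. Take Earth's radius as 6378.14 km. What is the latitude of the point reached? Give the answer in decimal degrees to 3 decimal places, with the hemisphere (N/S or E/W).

δ = d/R = 783.4/6378.14 = 0.122826 rad
φ₂ = arcsin(sin φ₁ cos δ + cos φ₁ sin δ cos θ)
   = arcsin(-0.78152·0.99247 + 0.62388·0.12252·0.76828) = -45.79961°
λ₂ = λ₁ + atan2(sin θ sin δ cos φ₁, cos δ − sin φ₁ sin φ₂) = 12.64464°

45.800°S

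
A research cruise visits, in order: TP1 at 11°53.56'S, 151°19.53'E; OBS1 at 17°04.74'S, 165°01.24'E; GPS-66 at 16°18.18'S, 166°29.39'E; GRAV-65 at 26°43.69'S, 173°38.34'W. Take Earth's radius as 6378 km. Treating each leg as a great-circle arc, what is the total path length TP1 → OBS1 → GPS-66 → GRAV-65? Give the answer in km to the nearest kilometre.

4121 km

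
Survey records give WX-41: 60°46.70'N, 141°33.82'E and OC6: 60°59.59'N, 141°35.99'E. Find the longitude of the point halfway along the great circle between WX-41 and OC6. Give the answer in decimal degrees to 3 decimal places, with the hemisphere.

WX-41: φ = +60.77833°, λ = +141.56367°
OC6: φ = +60.99317°, λ = +141.59983°
Bx = cos φ₂ cos Δλ = 0.484914,  By = cos φ₂ sin Δλ = 0.000306
φₘ = atan2(sin φ₁ + sin φ₂, √((cos φ₁ + Bx)² + By²)) = 60.88575°
λₘ = λ₁ + atan2(By, cos φ₁ + Bx) = 141.58169°

141.582°E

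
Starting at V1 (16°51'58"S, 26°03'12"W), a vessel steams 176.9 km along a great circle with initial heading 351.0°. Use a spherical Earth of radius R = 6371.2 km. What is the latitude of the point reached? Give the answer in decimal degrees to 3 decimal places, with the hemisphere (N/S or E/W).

V1: φ = -16.86611°, λ = -26.05333°
δ = d/R = 176.9/6371.2 = 0.027766 rad
φ₂ = arcsin(sin φ₁ cos δ + cos φ₁ sin δ cos θ)
   = arcsin(-0.29014·0.99961 + 0.95699·0.02776·0.98769) = -15.29469°
λ₂ = λ₁ + atan2(sin θ sin δ cos φ₁, cos δ − sin φ₁ sin φ₂) = -26.31130°

15.295°S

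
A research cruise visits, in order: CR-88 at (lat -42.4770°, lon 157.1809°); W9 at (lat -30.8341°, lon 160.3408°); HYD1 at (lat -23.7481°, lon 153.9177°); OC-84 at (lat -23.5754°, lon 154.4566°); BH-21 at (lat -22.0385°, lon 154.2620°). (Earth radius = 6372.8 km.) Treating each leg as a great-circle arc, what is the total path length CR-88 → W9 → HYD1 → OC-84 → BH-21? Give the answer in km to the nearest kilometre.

CR-88→W9: c = 0.207924 rad, d = 1325.06 km
W9→HYD1: c = 0.158731 rad, d = 1011.56 km
HYD1→OC-84: c = 0.009127 rad, d = 58.16 km
OC-84→BH-21: c = 0.027006 rad, d = 172.10 km
Total = 1325.06 + 1011.56 + 58.16 + 172.10 = 2566.89 km

2567 km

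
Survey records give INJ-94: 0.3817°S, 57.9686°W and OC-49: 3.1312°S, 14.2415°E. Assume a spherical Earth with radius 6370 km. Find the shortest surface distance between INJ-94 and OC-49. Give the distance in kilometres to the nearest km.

Δφ = -2.7495°,  Δλ = 72.2101°
a = sin²(Δφ/2) + cos φ₁ cos φ₂ sin²(Δλ/2) = 0.347286
c = 2·arcsin(√a) = 1.260408 rad = 72.2161°
d = R·c = 6370 × 1.260408 = 8028.8 km

8029 km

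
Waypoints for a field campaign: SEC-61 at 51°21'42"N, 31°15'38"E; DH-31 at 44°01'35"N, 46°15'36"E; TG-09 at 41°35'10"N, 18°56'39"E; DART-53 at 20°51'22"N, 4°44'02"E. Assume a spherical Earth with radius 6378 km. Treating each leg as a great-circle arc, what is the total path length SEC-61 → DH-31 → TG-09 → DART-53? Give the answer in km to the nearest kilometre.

SEC-61: φ = +51.36167°, λ = +31.26056°
DH-31: φ = +44.02639°, λ = +46.26000°
TG-09: φ = +41.58611°, λ = +18.94417°
DART-53: φ = +20.85611°, λ = +4.73389°
SEC-61→DH-31: c = 0.217132 rad, d = 1384.87 km
DH-31→TG-09: c = 0.350726 rad, d = 2236.93 km
TG-09→DART-53: c = 0.418076 rad, d = 2666.49 km
Total = 1384.87 + 2236.93 + 2666.49 = 6288.29 km

6288 km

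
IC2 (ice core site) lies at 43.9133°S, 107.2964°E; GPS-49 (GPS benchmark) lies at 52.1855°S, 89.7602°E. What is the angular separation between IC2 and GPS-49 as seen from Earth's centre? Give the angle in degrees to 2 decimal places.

Δφ = -8.2722°,  Δλ = -17.5362°
a = sin²(Δφ/2) + cos φ₁ cos φ₂ sin²(Δλ/2) = 0.015465
c = 2·arcsin(√a) = 0.249364 rad = 14.2875°

14.29°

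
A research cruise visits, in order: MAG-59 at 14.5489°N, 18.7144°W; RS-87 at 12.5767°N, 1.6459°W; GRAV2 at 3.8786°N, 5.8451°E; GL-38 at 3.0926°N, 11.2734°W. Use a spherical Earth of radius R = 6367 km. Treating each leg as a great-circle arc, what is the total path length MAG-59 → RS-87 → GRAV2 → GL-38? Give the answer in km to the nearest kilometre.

5027 km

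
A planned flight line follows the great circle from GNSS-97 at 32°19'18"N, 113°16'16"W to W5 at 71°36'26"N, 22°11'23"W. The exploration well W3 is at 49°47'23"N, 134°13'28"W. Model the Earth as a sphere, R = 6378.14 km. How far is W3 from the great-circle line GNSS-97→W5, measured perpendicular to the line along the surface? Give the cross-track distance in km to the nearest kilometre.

2164 km

GNSS-97: φ = +32.32167°, λ = -113.27111°
W5: φ = +71.60722°, λ = -22.18972°
W3: φ = +49.78972°, λ = -134.22444°
δ₁₃ = central angle GNSS-97→W3 = 0.408274 rad  (haversine)
θ₁₃ = bearing GNSS-97→W3 = 324.444°,  θ₁₂ = bearing GNSS-97→W5 = 21.398°
dₓₜ = R·arcsin(sin δ₁₃ · sin(θ₁₃ − θ₁₂)) = 6378.14·arcsin(0.39703·sin(303.046°)) = -2163.921 km
|dₓₜ| = 2163.921 km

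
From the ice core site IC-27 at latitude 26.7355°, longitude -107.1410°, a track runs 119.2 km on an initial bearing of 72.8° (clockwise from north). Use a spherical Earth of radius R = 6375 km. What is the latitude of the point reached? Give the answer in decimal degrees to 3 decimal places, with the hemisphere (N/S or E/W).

δ = d/R = 119.2/6375 = 0.018698 rad
φ₂ = arcsin(sin φ₁ cos δ + cos φ₁ sin δ cos θ)
   = arcsin(0.44987·0.99983 + 0.89309·0.01870·0.29571) = 27.04766°
λ₂ = λ₁ + atan2(sin θ sin δ cos φ₁, cos δ − sin φ₁ sin φ₂) = -105.99191°

27.048°N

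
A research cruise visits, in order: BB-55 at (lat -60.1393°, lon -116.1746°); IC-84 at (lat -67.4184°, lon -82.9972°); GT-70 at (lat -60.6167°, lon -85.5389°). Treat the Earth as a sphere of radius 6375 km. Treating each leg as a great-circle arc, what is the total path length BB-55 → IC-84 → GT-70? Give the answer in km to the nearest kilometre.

BB-55→IC-84: c = 0.281020 rad, d = 1791.51 km
IC-84→GT-70: c = 0.120267 rad, d = 766.70 km
Total = 1791.51 + 766.70 = 2558.21 km

2558 km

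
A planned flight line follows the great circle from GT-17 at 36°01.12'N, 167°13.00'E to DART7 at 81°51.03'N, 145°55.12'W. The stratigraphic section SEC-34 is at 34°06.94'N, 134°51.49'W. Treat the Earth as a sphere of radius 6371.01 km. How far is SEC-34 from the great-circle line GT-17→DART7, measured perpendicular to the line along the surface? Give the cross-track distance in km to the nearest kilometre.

4660 km

GT-17: φ = +36.01867°, λ = +167.21667°
DART7: φ = +81.85050°, λ = -145.91867°
SEC-34: φ = +34.11567°, λ = -134.85817°
δ₁₃ = central angle GT-17→SEC-34 = 0.815632 rad  (haversine)
θ₁₃ = bearing GT-17→SEC-34 = 74.458°,  θ₁₂ = bearing GT-17→DART7 = 7.919°
dₓₜ = R·arcsin(sin δ₁₃ · sin(θ₁₃ − θ₁₂)) = 6371.01·arcsin(0.72816·sin(66.538°)) = 4660.160 km
|dₓₜ| = 4660.160 km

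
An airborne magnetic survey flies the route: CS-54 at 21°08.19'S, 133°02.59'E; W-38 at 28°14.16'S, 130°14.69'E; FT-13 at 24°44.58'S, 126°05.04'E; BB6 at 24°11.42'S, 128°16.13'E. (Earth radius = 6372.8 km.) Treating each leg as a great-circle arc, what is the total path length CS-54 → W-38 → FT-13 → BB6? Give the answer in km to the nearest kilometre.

CS-54: φ = -21.13650°, λ = +133.04317°
W-38: φ = -28.23600°, λ = +130.24483°
FT-13: φ = -24.74300°, λ = +126.08400°
BB6: φ = -24.19033°, λ = +128.26883°
CS-54→W-38: c = 0.131601 rad, d = 838.66 km
W-38→FT-13: c = 0.089098 rad, d = 567.81 km
FT-13→BB6: c = 0.036023 rad, d = 229.57 km
Total = 838.66 + 567.81 + 229.57 = 1636.04 km

1636 km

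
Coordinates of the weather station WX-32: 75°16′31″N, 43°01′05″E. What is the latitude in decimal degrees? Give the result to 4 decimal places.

75° + 16′/60 + 31″/3600 = 75 + 0.26667 + 0.00861 = 75.2753°

75.2753°N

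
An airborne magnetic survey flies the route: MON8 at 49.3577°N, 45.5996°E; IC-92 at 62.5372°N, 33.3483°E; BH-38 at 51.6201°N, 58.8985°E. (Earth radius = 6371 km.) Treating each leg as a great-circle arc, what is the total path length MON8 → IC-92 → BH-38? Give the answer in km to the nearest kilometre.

3588 km

MON8→IC-92: c = 0.258323 rad, d = 1645.77 km
IC-92→BH-38: c = 0.304819 rad, d = 1942.00 km
Total = 1645.77 + 1942.00 = 3587.77 km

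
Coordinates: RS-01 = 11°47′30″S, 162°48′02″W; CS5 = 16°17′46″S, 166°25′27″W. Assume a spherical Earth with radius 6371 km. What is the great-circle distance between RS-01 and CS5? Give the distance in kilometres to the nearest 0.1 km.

RS-01: φ = -11.79167°, λ = -162.80056°
CS5: φ = -16.29611°, λ = -166.42417°
Δφ = -4.5044°,  Δλ = -3.6236°
a = sin²(Δφ/2) + cos φ₁ cos φ₂ sin²(Δλ/2) = 0.002484
c = 2·arcsin(√a) = 0.099712 rad = 5.7131°
d = R·c = 6371 × 0.099712 = 635.3 km

635.3 km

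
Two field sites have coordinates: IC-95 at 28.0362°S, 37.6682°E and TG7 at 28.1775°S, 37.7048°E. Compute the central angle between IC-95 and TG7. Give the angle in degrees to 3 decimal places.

Δφ = -0.1413°,  Δλ = 0.0366°
a = sin²(Δφ/2) + cos φ₁ cos φ₂ sin²(Δλ/2) = 0.000002
c = 2·arcsin(√a) = 0.002530 rad = 0.1449°

0.145°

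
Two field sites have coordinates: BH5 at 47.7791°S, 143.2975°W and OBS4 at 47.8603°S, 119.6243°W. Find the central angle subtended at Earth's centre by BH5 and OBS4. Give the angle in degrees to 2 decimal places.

15.83°

Δφ = -0.0812°,  Δλ = 23.6732°
a = sin²(Δφ/2) + cos φ₁ cos φ₂ sin²(Δλ/2) = 0.018971
c = 2·arcsin(√a) = 0.276346 rad = 15.8335°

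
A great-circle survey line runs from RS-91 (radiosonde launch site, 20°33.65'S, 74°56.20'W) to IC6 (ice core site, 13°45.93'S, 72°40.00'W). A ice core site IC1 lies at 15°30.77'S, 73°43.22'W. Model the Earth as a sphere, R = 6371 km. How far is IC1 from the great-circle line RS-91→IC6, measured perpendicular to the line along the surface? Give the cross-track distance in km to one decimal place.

49.6 km

RS-91: φ = -20.56083°, λ = -74.93667°
IC6: φ = -13.76550°, λ = -72.66667°
IC1: φ = -15.51283°, λ = -73.72033°
δ₁₃ = central angle RS-91→IC1 = 0.090385 rad  (haversine)
θ₁₃ = bearing RS-91→IC1 = 13.097°,  θ₁₂ = bearing RS-91→IC6 = 18.049°
dₓₜ = R·arcsin(sin δ₁₃ · sin(θ₁₃ − θ₁₂)) = 6371·arcsin(0.09026·sin(-4.952°)) = -49.639 km
|dₓₜ| = 49.639 km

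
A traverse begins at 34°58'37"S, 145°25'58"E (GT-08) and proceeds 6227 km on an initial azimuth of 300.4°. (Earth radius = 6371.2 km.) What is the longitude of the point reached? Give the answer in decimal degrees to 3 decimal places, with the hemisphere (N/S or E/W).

GT-08: φ = -34.97694°, λ = +145.43278°
δ = d/R = 6227/6371.2 = 0.977367 rad
φ₂ = arcsin(sin φ₁ cos δ + cos φ₁ sin δ cos θ)
   = arcsin(-0.57325·0.55921 + 0.81938·0.82903·0.50603) = 1.32826°
λ₂ = λ₁ + atan2(sin θ sin δ cos φ₁, cos δ − sin φ₁ sin φ₂) = 99.76991°

99.770°E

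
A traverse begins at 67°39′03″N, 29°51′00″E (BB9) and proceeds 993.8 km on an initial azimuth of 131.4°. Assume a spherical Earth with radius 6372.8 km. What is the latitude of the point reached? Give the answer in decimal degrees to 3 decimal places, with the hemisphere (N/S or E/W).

BB9: φ = +67.65083°, λ = +29.85000°
δ = d/R = 993.8/6372.8 = 0.155944 rad
φ₂ = arcsin(sin φ₁ cos δ + cos φ₁ sin δ cos θ)
   = arcsin(0.92488·0.98787 + 0.38025·0.15531·-0.66131) = 60.99827°
λ₂ = λ₁ + atan2(sin θ sin δ cos φ₁, cos δ − sin φ₁ sin φ₂) = 43.75372°

60.998°N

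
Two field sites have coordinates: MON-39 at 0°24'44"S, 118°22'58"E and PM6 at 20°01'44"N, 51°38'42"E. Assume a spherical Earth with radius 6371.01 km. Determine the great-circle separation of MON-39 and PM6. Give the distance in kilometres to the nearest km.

7603 km

MON-39: φ = -0.41222°, λ = +118.38278°
PM6: φ = +20.02889°, λ = +51.64500°
Δφ = 20.4411°,  Δλ = -66.7378°
a = sin²(Δφ/2) + cos φ₁ cos φ₂ sin²(Δλ/2) = 0.315710
c = 2·arcsin(√a) = 1.193315 rad = 68.3719°
d = R·c = 6371.01 × 1.193315 = 7602.6 km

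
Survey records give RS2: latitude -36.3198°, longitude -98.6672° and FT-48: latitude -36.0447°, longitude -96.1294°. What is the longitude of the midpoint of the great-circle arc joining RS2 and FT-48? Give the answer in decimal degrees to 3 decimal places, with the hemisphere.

97.396°W

Bx = cos φ₂ cos Δλ = 0.807765,  By = cos φ₂ sin Δλ = 0.035802
φₘ = atan2(sin φ₁ + sin φ₂, √((cos φ₁ + Bx)² + By²)) = -36.18895°
λₘ = λ₁ + atan2(By, cos φ₁ + Bx) = -97.39607°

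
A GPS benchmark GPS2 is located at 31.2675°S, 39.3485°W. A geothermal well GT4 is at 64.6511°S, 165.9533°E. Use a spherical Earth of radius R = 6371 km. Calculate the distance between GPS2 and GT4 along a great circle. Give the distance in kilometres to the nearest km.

Δφ = -33.3836°,  Δλ = -154.6982°
a = sin²(Δφ/2) + cos φ₁ cos φ₂ sin²(Δλ/2) = 0.430890
c = 2·arcsin(√a) = 1.432132 rad = 82.0551°
d = R·c = 6371 × 1.432132 = 9124.1 km

9124 km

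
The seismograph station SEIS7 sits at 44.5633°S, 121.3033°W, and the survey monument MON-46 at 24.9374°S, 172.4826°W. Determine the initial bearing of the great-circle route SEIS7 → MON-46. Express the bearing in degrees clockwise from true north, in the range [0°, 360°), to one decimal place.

Δλ = -51.1793°
y = sin Δλ · cos φ₂ = -0.706474
x = cos φ₁ sin φ₂ − sin φ₁ cos φ₂ cos Δλ = 0.098473
θ = atan2(y, x) = -82.0649° → 277.9351° (mod 360°)

277.9°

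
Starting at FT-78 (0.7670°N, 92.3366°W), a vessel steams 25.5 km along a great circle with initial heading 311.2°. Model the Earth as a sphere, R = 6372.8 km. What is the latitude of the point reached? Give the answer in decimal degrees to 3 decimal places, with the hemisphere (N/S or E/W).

δ = d/R = 25.5/6372.8 = 0.004001 rad
φ₂ = arcsin(sin φ₁ cos δ + cos φ₁ sin δ cos θ)
   = arcsin(0.01339·0.99999 + 0.99991·0.00400·0.65869) = 0.91801°
λ₂ = λ₁ + atan2(sin θ sin δ cos φ₁, cos δ − sin φ₁ sin φ₂) = -92.50912°

0.918°N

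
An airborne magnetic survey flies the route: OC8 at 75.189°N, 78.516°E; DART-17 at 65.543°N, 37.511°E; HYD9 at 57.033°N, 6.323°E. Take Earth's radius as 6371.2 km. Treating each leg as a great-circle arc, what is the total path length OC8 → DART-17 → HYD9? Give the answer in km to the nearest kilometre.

3698 km

OC8→DART-17: c = 0.284166 rad, d = 1810.48 km
DART-17→HYD9: c = 0.296277 rad, d = 1887.64 km
Total = 1810.48 + 1887.64 = 3698.12 km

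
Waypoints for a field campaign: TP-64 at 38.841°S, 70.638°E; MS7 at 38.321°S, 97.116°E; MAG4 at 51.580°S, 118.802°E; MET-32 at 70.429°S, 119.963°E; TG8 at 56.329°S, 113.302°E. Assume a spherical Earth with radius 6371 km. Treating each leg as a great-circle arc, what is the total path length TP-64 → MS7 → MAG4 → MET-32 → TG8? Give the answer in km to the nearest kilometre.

TP-64→MS7: c = 0.360104 rad, d = 2294.22 km
MS7→MAG4: c = 0.351559 rad, d = 2239.78 km
MAG4→MET-32: c = 0.329109 rad, d = 2096.76 km
MET-32→TG8: c = 0.251186 rad, d = 1600.30 km
Total = 2294.22 + 2239.78 + 2096.76 + 1600.30 = 8231.07 km

8231 km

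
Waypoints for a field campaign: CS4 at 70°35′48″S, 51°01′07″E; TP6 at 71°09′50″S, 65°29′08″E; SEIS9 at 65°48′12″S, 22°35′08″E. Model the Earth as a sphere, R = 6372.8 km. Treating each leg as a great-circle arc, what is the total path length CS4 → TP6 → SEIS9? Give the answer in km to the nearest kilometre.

CS4: φ = -70.59667°, λ = +51.01861°
TP6: φ = -71.16389°, λ = +65.48556°
SEIS9: φ = -65.80333°, λ = +22.58556°
CS4→TP6: c = 0.083090 rad, d = 529.52 km
TP6→SEIS9: c = 0.282959 rad, d = 1803.24 km
Total = 529.52 + 1803.24 = 2332.76 km

2333 km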